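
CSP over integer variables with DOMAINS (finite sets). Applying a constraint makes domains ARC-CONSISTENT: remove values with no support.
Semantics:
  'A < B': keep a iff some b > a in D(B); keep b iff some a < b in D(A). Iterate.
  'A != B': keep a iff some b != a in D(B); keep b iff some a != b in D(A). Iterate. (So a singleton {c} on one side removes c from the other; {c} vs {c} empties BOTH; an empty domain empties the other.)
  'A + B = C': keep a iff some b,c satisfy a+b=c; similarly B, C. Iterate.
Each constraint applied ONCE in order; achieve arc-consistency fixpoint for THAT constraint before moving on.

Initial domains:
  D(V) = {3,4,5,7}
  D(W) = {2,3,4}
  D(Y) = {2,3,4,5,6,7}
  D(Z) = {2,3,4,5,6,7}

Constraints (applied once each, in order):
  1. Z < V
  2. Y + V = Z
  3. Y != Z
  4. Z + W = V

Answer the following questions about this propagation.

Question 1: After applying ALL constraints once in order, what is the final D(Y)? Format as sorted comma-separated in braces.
Constraint 1 (Z < V) on D(Z)={2,3,4,5,6,7} D(V)={3,4,5,7}: Z {2,3,4,5,6,7}->{2,3,4,5,6}
Constraint 2 (Y + V = Z) on D(Y)={2,3,4,5,6,7} D(V)={3,4,5,7} D(Z)={2,3,4,5,6}: Y {2,3,4,5,6,7}->{2,3}; V {3,4,5,7}->{3,4}; Z {2,3,4,5,6}->{5,6}
Constraint 3 (Y != Z) on D(Y)={2,3} D(Z)={5,6}: no change
Constraint 4 (Z + W = V) on D(Z)={5,6} D(W)={2,3,4} D(V)={3,4}: Z {5,6}->{}; W {2,3,4}->{}; V {3,4}->{}
So after all 4 constraints: D(Y) = {2,3}

Answer: {2,3}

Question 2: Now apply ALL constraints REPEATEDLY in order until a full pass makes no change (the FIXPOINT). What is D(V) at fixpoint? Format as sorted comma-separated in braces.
Answer: {}

Derivation:
pass 0 (initial): D(V)={3,4,5,7}
pass 1: V {3,4,5,7}->{}; W {2,3,4}->{}; Y {2,3,4,5,6,7}->{2,3}; Z {2,3,4,5,6,7}->{}
pass 2: Y {2,3}->{}
pass 3: no change
Fixpoint after 3 passes: D(V) = {}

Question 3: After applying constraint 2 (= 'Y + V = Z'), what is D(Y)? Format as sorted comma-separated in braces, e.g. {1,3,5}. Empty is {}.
Answer: {2,3}

Derivation:
Constraint 1 (Z < V) on D(Z)={2,3,4,5,6,7} D(V)={3,4,5,7}: Z {2,3,4,5,6,7}->{2,3,4,5,6}
Constraint 2 (Y + V = Z) on D(Y)={2,3,4,5,6,7} D(V)={3,4,5,7} D(Z)={2,3,4,5,6}: Y {2,3,4,5,6,7}->{2,3}; V {3,4,5,7}->{3,4}; Z {2,3,4,5,6}->{5,6}
So after constraint 2: D(Y) = {2,3}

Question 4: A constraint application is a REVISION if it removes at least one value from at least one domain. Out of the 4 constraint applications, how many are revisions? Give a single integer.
Constraint 1 (Z < V) on D(Z)={2,3,4,5,6,7} D(V)={3,4,5,7}: Z {2,3,4,5,6,7}->{2,3,4,5,6} => REVISION
Constraint 2 (Y + V = Z) on D(Y)={2,3,4,5,6,7} D(V)={3,4,5,7} D(Z)={2,3,4,5,6}: Y {2,3,4,5,6,7}->{2,3}; V {3,4,5,7}->{3,4}; Z {2,3,4,5,6}->{5,6} => REVISION
Constraint 3 (Y != Z) on D(Y)={2,3} D(Z)={5,6}: no change => not a revision
Constraint 4 (Z + W = V) on D(Z)={5,6} D(W)={2,3,4} D(V)={3,4}: Z {5,6}->{}; W {2,3,4}->{}; V {3,4}->{} => REVISION
Total revisions = 3

Answer: 3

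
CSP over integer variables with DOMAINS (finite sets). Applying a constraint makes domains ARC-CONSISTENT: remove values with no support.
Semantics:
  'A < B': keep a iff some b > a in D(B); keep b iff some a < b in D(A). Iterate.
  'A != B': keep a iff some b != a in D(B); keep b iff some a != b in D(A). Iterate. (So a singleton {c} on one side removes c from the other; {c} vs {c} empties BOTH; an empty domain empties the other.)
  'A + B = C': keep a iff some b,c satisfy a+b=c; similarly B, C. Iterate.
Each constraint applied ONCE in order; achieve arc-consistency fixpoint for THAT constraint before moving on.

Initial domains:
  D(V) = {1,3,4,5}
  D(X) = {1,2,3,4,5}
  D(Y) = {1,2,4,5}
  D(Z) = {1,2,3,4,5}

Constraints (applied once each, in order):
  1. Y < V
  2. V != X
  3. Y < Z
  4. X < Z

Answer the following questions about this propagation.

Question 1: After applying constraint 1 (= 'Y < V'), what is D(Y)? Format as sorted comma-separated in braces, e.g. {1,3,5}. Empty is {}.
Constraint 1 (Y < V) on D(Y)={1,2,4,5} D(V)={1,3,4,5}: Y {1,2,4,5}->{1,2,4}; V {1,3,4,5}->{3,4,5}
So after constraint 1: D(Y) = {1,2,4}

Answer: {1,2,4}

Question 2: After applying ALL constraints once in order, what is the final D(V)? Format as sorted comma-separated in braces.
Constraint 1 (Y < V) on D(Y)={1,2,4,5} D(V)={1,3,4,5}: Y {1,2,4,5}->{1,2,4}; V {1,3,4,5}->{3,4,5}
Constraint 2 (V != X) on D(V)={3,4,5} D(X)={1,2,3,4,5}: no change
Constraint 3 (Y < Z) on D(Y)={1,2,4} D(Z)={1,2,3,4,5}: Z {1,2,3,4,5}->{2,3,4,5}
Constraint 4 (X < Z) on D(X)={1,2,3,4,5} D(Z)={2,3,4,5}: X {1,2,3,4,5}->{1,2,3,4}
So after all 4 constraints: D(V) = {3,4,5}

Answer: {3,4,5}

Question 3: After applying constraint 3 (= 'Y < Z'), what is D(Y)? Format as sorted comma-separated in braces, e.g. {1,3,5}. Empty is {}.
Answer: {1,2,4}

Derivation:
Constraint 1 (Y < V) on D(Y)={1,2,4,5} D(V)={1,3,4,5}: Y {1,2,4,5}->{1,2,4}; V {1,3,4,5}->{3,4,5}
Constraint 2 (V != X) on D(V)={3,4,5} D(X)={1,2,3,4,5}: no change
Constraint 3 (Y < Z) on D(Y)={1,2,4} D(Z)={1,2,3,4,5}: Z {1,2,3,4,5}->{2,3,4,5}
So after constraint 3: D(Y) = {1,2,4}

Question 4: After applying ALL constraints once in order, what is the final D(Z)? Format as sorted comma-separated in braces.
Constraint 1 (Y < V) on D(Y)={1,2,4,5} D(V)={1,3,4,5}: Y {1,2,4,5}->{1,2,4}; V {1,3,4,5}->{3,4,5}
Constraint 2 (V != X) on D(V)={3,4,5} D(X)={1,2,3,4,5}: no change
Constraint 3 (Y < Z) on D(Y)={1,2,4} D(Z)={1,2,3,4,5}: Z {1,2,3,4,5}->{2,3,4,5}
Constraint 4 (X < Z) on D(X)={1,2,3,4,5} D(Z)={2,3,4,5}: X {1,2,3,4,5}->{1,2,3,4}
So after all 4 constraints: D(Z) = {2,3,4,5}

Answer: {2,3,4,5}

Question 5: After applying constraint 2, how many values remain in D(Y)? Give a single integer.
Answer: 3

Derivation:
Constraint 1 (Y < V) on D(Y)={1,2,4,5} D(V)={1,3,4,5}: Y {1,2,4,5}->{1,2,4}; V {1,3,4,5}->{3,4,5}
Constraint 2 (V != X) on D(V)={3,4,5} D(X)={1,2,3,4,5}: no change
So after constraint 2: D(Y)={1,2,4}, size = 3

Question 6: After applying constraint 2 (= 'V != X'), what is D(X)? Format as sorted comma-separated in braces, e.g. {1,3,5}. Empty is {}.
Answer: {1,2,3,4,5}

Derivation:
Constraint 1 (Y < V) on D(Y)={1,2,4,5} D(V)={1,3,4,5}: Y {1,2,4,5}->{1,2,4}; V {1,3,4,5}->{3,4,5}
Constraint 2 (V != X) on D(V)={3,4,5} D(X)={1,2,3,4,5}: no change
So after constraint 2: D(X) = {1,2,3,4,5}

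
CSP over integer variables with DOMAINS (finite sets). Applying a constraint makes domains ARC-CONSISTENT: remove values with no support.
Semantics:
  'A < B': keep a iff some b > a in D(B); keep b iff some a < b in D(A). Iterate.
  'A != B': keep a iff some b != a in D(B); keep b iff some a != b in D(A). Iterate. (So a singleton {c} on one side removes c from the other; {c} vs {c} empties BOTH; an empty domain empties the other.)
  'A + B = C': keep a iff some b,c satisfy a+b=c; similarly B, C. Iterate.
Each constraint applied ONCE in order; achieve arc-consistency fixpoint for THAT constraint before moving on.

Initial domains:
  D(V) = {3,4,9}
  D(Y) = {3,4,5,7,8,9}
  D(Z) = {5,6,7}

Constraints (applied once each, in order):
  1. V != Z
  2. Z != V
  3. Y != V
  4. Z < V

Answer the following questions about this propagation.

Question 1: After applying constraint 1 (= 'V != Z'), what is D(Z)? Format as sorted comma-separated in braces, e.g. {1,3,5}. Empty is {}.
Constraint 1 (V != Z) on D(V)={3,4,9} D(Z)={5,6,7}: no change
So after constraint 1: D(Z) = {5,6,7}

Answer: {5,6,7}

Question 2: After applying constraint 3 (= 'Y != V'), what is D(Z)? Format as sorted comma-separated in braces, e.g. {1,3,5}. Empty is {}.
Answer: {5,6,7}

Derivation:
Constraint 1 (V != Z) on D(V)={3,4,9} D(Z)={5,6,7}: no change
Constraint 2 (Z != V) on D(Z)={5,6,7} D(V)={3,4,9}: no change
Constraint 3 (Y != V) on D(Y)={3,4,5,7,8,9} D(V)={3,4,9}: no change
So after constraint 3: D(Z) = {5,6,7}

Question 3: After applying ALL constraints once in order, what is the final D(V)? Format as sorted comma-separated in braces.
Answer: {9}

Derivation:
Constraint 1 (V != Z) on D(V)={3,4,9} D(Z)={5,6,7}: no change
Constraint 2 (Z != V) on D(Z)={5,6,7} D(V)={3,4,9}: no change
Constraint 3 (Y != V) on D(Y)={3,4,5,7,8,9} D(V)={3,4,9}: no change
Constraint 4 (Z < V) on D(Z)={5,6,7} D(V)={3,4,9}: V {3,4,9}->{9}
So after all 4 constraints: D(V) = {9}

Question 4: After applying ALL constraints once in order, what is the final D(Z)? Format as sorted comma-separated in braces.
Answer: {5,6,7}

Derivation:
Constraint 1 (V != Z) on D(V)={3,4,9} D(Z)={5,6,7}: no change
Constraint 2 (Z != V) on D(Z)={5,6,7} D(V)={3,4,9}: no change
Constraint 3 (Y != V) on D(Y)={3,4,5,7,8,9} D(V)={3,4,9}: no change
Constraint 4 (Z < V) on D(Z)={5,6,7} D(V)={3,4,9}: V {3,4,9}->{9}
So after all 4 constraints: D(Z) = {5,6,7}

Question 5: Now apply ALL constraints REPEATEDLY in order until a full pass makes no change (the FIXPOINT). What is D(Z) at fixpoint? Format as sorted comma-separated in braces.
Answer: {5,6,7}

Derivation:
pass 0 (initial): D(Z)={5,6,7}
pass 1: V {3,4,9}->{9}
pass 2: Y {3,4,5,7,8,9}->{3,4,5,7,8}
pass 3: no change
Fixpoint after 3 passes: D(Z) = {5,6,7}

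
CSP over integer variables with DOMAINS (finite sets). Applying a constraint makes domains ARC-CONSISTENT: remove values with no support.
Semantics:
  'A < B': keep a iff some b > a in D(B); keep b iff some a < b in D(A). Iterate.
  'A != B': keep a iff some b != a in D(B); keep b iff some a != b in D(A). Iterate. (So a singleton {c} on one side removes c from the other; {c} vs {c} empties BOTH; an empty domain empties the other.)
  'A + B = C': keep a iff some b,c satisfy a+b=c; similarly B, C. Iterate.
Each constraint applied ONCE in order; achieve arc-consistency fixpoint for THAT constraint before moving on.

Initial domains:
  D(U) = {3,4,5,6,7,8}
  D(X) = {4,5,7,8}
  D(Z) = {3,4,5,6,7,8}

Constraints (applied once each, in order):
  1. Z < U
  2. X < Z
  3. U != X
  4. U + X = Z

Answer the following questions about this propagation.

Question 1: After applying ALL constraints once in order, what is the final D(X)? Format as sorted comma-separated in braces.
Constraint 1 (Z < U) on D(Z)={3,4,5,6,7,8} D(U)={3,4,5,6,7,8}: Z {3,4,5,6,7,8}->{3,4,5,6,7}; U {3,4,5,6,7,8}->{4,5,6,7,8}
Constraint 2 (X < Z) on D(X)={4,5,7,8} D(Z)={3,4,5,6,7}: X {4,5,7,8}->{4,5}; Z {3,4,5,6,7}->{5,6,7}
Constraint 3 (U != X) on D(U)={4,5,6,7,8} D(X)={4,5}: no change
Constraint 4 (U + X = Z) on D(U)={4,5,6,7,8} D(X)={4,5} D(Z)={5,6,7}: U {4,5,6,7,8}->{}; X {4,5}->{}; Z {5,6,7}->{}
So after all 4 constraints: D(X) = {}

Answer: {}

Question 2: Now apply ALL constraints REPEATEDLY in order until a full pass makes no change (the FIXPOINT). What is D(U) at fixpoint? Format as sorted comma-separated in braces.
Answer: {}

Derivation:
pass 0 (initial): D(U)={3,4,5,6,7,8}
pass 1: U {3,4,5,6,7,8}->{}; X {4,5,7,8}->{}; Z {3,4,5,6,7,8}->{}
pass 2: no change
Fixpoint after 2 passes: D(U) = {}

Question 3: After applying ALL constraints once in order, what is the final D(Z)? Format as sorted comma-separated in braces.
Constraint 1 (Z < U) on D(Z)={3,4,5,6,7,8} D(U)={3,4,5,6,7,8}: Z {3,4,5,6,7,8}->{3,4,5,6,7}; U {3,4,5,6,7,8}->{4,5,6,7,8}
Constraint 2 (X < Z) on D(X)={4,5,7,8} D(Z)={3,4,5,6,7}: X {4,5,7,8}->{4,5}; Z {3,4,5,6,7}->{5,6,7}
Constraint 3 (U != X) on D(U)={4,5,6,7,8} D(X)={4,5}: no change
Constraint 4 (U + X = Z) on D(U)={4,5,6,7,8} D(X)={4,5} D(Z)={5,6,7}: U {4,5,6,7,8}->{}; X {4,5}->{}; Z {5,6,7}->{}
So after all 4 constraints: D(Z) = {}

Answer: {}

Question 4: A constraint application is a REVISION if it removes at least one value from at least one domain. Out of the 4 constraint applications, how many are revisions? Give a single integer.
Answer: 3

Derivation:
Constraint 1 (Z < U) on D(Z)={3,4,5,6,7,8} D(U)={3,4,5,6,7,8}: Z {3,4,5,6,7,8}->{3,4,5,6,7}; U {3,4,5,6,7,8}->{4,5,6,7,8} => REVISION
Constraint 2 (X < Z) on D(X)={4,5,7,8} D(Z)={3,4,5,6,7}: X {4,5,7,8}->{4,5}; Z {3,4,5,6,7}->{5,6,7} => REVISION
Constraint 3 (U != X) on D(U)={4,5,6,7,8} D(X)={4,5}: no change => not a revision
Constraint 4 (U + X = Z) on D(U)={4,5,6,7,8} D(X)={4,5} D(Z)={5,6,7}: U {4,5,6,7,8}->{}; X {4,5}->{}; Z {5,6,7}->{} => REVISION
Total revisions = 3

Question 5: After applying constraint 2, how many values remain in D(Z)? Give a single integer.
Constraint 1 (Z < U) on D(Z)={3,4,5,6,7,8} D(U)={3,4,5,6,7,8}: Z {3,4,5,6,7,8}->{3,4,5,6,7}; U {3,4,5,6,7,8}->{4,5,6,7,8}
Constraint 2 (X < Z) on D(X)={4,5,7,8} D(Z)={3,4,5,6,7}: X {4,5,7,8}->{4,5}; Z {3,4,5,6,7}->{5,6,7}
So after constraint 2: D(Z)={5,6,7}, size = 3

Answer: 3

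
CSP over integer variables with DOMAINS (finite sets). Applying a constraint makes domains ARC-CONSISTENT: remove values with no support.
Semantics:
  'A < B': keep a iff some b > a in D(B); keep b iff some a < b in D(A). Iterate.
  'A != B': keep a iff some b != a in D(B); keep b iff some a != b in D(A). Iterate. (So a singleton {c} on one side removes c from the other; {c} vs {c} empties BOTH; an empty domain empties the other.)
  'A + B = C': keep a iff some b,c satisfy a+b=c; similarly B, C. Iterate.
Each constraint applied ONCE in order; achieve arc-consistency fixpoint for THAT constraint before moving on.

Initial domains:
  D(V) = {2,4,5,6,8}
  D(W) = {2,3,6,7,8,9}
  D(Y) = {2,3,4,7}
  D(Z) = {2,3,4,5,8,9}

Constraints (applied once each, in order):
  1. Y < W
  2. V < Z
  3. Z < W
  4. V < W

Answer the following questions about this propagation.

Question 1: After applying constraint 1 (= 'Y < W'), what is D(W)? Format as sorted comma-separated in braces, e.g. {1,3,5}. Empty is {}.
Constraint 1 (Y < W) on D(Y)={2,3,4,7} D(W)={2,3,6,7,8,9}: W {2,3,6,7,8,9}->{3,6,7,8,9}
So after constraint 1: D(W) = {3,6,7,8,9}

Answer: {3,6,7,8,9}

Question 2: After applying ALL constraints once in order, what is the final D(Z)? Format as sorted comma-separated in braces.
Constraint 1 (Y < W) on D(Y)={2,3,4,7} D(W)={2,3,6,7,8,9}: W {2,3,6,7,8,9}->{3,6,7,8,9}
Constraint 2 (V < Z) on D(V)={2,4,5,6,8} D(Z)={2,3,4,5,8,9}: Z {2,3,4,5,8,9}->{3,4,5,8,9}
Constraint 3 (Z < W) on D(Z)={3,4,5,8,9} D(W)={3,6,7,8,9}: Z {3,4,5,8,9}->{3,4,5,8}; W {3,6,7,8,9}->{6,7,8,9}
Constraint 4 (V < W) on D(V)={2,4,5,6,8} D(W)={6,7,8,9}: no change
So after all 4 constraints: D(Z) = {3,4,5,8}

Answer: {3,4,5,8}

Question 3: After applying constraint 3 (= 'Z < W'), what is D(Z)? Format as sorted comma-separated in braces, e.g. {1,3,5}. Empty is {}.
Constraint 1 (Y < W) on D(Y)={2,3,4,7} D(W)={2,3,6,7,8,9}: W {2,3,6,7,8,9}->{3,6,7,8,9}
Constraint 2 (V < Z) on D(V)={2,4,5,6,8} D(Z)={2,3,4,5,8,9}: Z {2,3,4,5,8,9}->{3,4,5,8,9}
Constraint 3 (Z < W) on D(Z)={3,4,5,8,9} D(W)={3,6,7,8,9}: Z {3,4,5,8,9}->{3,4,5,8}; W {3,6,7,8,9}->{6,7,8,9}
So after constraint 3: D(Z) = {3,4,5,8}

Answer: {3,4,5,8}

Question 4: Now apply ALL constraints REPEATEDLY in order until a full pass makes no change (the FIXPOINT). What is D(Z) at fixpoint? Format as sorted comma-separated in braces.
pass 0 (initial): D(Z)={2,3,4,5,8,9}
pass 1: W {2,3,6,7,8,9}->{6,7,8,9}; Z {2,3,4,5,8,9}->{3,4,5,8}
pass 2: V {2,4,5,6,8}->{2,4,5,6}
pass 3: no change
Fixpoint after 3 passes: D(Z) = {3,4,5,8}

Answer: {3,4,5,8}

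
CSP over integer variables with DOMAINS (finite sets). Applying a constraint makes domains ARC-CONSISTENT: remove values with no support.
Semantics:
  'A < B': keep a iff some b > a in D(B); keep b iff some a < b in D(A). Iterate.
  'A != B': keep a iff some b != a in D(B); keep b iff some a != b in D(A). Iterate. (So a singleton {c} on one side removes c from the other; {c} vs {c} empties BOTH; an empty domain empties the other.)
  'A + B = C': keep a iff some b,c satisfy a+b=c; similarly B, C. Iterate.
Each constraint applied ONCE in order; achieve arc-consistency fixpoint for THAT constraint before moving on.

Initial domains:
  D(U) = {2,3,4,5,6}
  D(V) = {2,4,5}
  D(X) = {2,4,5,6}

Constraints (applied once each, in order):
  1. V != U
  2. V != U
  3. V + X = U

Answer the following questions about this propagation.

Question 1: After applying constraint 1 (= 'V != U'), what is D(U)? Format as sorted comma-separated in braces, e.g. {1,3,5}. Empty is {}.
Constraint 1 (V != U) on D(V)={2,4,5} D(U)={2,3,4,5,6}: no change
So after constraint 1: D(U) = {2,3,4,5,6}

Answer: {2,3,4,5,6}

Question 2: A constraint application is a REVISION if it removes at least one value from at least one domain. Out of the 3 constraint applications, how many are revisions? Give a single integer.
Answer: 1

Derivation:
Constraint 1 (V != U) on D(V)={2,4,5} D(U)={2,3,4,5,6}: no change => not a revision
Constraint 2 (V != U) on D(V)={2,4,5} D(U)={2,3,4,5,6}: no change => not a revision
Constraint 3 (V + X = U) on D(V)={2,4,5} D(X)={2,4,5,6} D(U)={2,3,4,5,6}: V {2,4,5}->{2,4}; X {2,4,5,6}->{2,4}; U {2,3,4,5,6}->{4,6} => REVISION
Total revisions = 1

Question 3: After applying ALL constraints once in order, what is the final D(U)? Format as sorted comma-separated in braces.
Constraint 1 (V != U) on D(V)={2,4,5} D(U)={2,3,4,5,6}: no change
Constraint 2 (V != U) on D(V)={2,4,5} D(U)={2,3,4,5,6}: no change
Constraint 3 (V + X = U) on D(V)={2,4,5} D(X)={2,4,5,6} D(U)={2,3,4,5,6}: V {2,4,5}->{2,4}; X {2,4,5,6}->{2,4}; U {2,3,4,5,6}->{4,6}
So after all 3 constraints: D(U) = {4,6}

Answer: {4,6}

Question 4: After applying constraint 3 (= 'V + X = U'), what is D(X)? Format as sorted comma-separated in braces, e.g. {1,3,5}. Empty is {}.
Answer: {2,4}

Derivation:
Constraint 1 (V != U) on D(V)={2,4,5} D(U)={2,3,4,5,6}: no change
Constraint 2 (V != U) on D(V)={2,4,5} D(U)={2,3,4,5,6}: no change
Constraint 3 (V + X = U) on D(V)={2,4,5} D(X)={2,4,5,6} D(U)={2,3,4,5,6}: V {2,4,5}->{2,4}; X {2,4,5,6}->{2,4}; U {2,3,4,5,6}->{4,6}
So after constraint 3: D(X) = {2,4}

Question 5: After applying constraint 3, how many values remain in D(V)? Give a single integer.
Answer: 2

Derivation:
Constraint 1 (V != U) on D(V)={2,4,5} D(U)={2,3,4,5,6}: no change
Constraint 2 (V != U) on D(V)={2,4,5} D(U)={2,3,4,5,6}: no change
Constraint 3 (V + X = U) on D(V)={2,4,5} D(X)={2,4,5,6} D(U)={2,3,4,5,6}: V {2,4,5}->{2,4}; X {2,4,5,6}->{2,4}; U {2,3,4,5,6}->{4,6}
So after constraint 3: D(V)={2,4}, size = 2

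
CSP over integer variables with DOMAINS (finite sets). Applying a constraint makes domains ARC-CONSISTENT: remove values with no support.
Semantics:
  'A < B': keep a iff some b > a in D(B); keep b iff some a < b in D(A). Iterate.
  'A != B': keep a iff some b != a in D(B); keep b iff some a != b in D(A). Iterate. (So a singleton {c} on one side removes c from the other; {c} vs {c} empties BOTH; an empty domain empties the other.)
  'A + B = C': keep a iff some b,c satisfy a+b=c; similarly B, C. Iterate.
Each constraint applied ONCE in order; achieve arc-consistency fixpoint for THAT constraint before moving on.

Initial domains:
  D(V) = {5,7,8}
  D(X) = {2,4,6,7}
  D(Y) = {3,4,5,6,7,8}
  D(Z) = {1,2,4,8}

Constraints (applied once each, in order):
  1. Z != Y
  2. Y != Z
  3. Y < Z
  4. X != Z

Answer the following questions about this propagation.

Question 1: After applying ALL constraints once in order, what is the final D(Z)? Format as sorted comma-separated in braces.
Constraint 1 (Z != Y) on D(Z)={1,2,4,8} D(Y)={3,4,5,6,7,8}: no change
Constraint 2 (Y != Z) on D(Y)={3,4,5,6,7,8} D(Z)={1,2,4,8}: no change
Constraint 3 (Y < Z) on D(Y)={3,4,5,6,7,8} D(Z)={1,2,4,8}: Y {3,4,5,6,7,8}->{3,4,5,6,7}; Z {1,2,4,8}->{4,8}
Constraint 4 (X != Z) on D(X)={2,4,6,7} D(Z)={4,8}: no change
So after all 4 constraints: D(Z) = {4,8}

Answer: {4,8}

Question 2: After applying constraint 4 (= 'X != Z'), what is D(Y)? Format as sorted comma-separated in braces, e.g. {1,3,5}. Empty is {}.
Answer: {3,4,5,6,7}

Derivation:
Constraint 1 (Z != Y) on D(Z)={1,2,4,8} D(Y)={3,4,5,6,7,8}: no change
Constraint 2 (Y != Z) on D(Y)={3,4,5,6,7,8} D(Z)={1,2,4,8}: no change
Constraint 3 (Y < Z) on D(Y)={3,4,5,6,7,8} D(Z)={1,2,4,8}: Y {3,4,5,6,7,8}->{3,4,5,6,7}; Z {1,2,4,8}->{4,8}
Constraint 4 (X != Z) on D(X)={2,4,6,7} D(Z)={4,8}: no change
So after constraint 4: D(Y) = {3,4,5,6,7}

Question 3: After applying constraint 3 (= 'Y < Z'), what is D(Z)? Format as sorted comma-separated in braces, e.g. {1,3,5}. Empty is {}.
Answer: {4,8}

Derivation:
Constraint 1 (Z != Y) on D(Z)={1,2,4,8} D(Y)={3,4,5,6,7,8}: no change
Constraint 2 (Y != Z) on D(Y)={3,4,5,6,7,8} D(Z)={1,2,4,8}: no change
Constraint 3 (Y < Z) on D(Y)={3,4,5,6,7,8} D(Z)={1,2,4,8}: Y {3,4,5,6,7,8}->{3,4,5,6,7}; Z {1,2,4,8}->{4,8}
So after constraint 3: D(Z) = {4,8}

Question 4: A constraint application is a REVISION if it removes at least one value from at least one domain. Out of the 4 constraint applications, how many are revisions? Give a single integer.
Constraint 1 (Z != Y) on D(Z)={1,2,4,8} D(Y)={3,4,5,6,7,8}: no change => not a revision
Constraint 2 (Y != Z) on D(Y)={3,4,5,6,7,8} D(Z)={1,2,4,8}: no change => not a revision
Constraint 3 (Y < Z) on D(Y)={3,4,5,6,7,8} D(Z)={1,2,4,8}: Y {3,4,5,6,7,8}->{3,4,5,6,7}; Z {1,2,4,8}->{4,8} => REVISION
Constraint 4 (X != Z) on D(X)={2,4,6,7} D(Z)={4,8}: no change => not a revision
Total revisions = 1

Answer: 1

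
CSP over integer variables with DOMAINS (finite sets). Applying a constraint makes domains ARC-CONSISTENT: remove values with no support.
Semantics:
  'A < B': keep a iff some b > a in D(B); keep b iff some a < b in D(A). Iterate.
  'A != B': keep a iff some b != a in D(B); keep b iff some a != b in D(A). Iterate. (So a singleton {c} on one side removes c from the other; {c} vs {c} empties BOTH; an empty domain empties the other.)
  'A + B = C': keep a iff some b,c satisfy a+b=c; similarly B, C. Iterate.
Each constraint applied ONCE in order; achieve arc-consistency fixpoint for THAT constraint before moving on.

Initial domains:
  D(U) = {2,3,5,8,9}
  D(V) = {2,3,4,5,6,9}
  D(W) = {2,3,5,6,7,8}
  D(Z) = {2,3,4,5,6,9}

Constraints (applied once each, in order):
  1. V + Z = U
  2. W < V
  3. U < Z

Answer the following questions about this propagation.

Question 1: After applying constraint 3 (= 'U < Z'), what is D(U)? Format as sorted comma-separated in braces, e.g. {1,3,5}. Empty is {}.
Constraint 1 (V + Z = U) on D(V)={2,3,4,5,6,9} D(Z)={2,3,4,5,6,9} D(U)={2,3,5,8,9}: V {2,3,4,5,6,9}->{2,3,4,5,6}; Z {2,3,4,5,6,9}->{2,3,4,5,6}; U {2,3,5,8,9}->{5,8,9}
Constraint 2 (W < V) on D(W)={2,3,5,6,7,8} D(V)={2,3,4,5,6}: W {2,3,5,6,7,8}->{2,3,5}; V {2,3,4,5,6}->{3,4,5,6}
Constraint 3 (U < Z) on D(U)={5,8,9} D(Z)={2,3,4,5,6}: U {5,8,9}->{5}; Z {2,3,4,5,6}->{6}
So after constraint 3: D(U) = {5}

Answer: {5}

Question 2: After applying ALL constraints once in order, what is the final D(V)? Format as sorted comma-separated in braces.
Answer: {3,4,5,6}

Derivation:
Constraint 1 (V + Z = U) on D(V)={2,3,4,5,6,9} D(Z)={2,3,4,5,6,9} D(U)={2,3,5,8,9}: V {2,3,4,5,6,9}->{2,3,4,5,6}; Z {2,3,4,5,6,9}->{2,3,4,5,6}; U {2,3,5,8,9}->{5,8,9}
Constraint 2 (W < V) on D(W)={2,3,5,6,7,8} D(V)={2,3,4,5,6}: W {2,3,5,6,7,8}->{2,3,5}; V {2,3,4,5,6}->{3,4,5,6}
Constraint 3 (U < Z) on D(U)={5,8,9} D(Z)={2,3,4,5,6}: U {5,8,9}->{5}; Z {2,3,4,5,6}->{6}
So after all 3 constraints: D(V) = {3,4,5,6}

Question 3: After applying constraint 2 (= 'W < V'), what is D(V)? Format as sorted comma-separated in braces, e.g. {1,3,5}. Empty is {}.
Constraint 1 (V + Z = U) on D(V)={2,3,4,5,6,9} D(Z)={2,3,4,5,6,9} D(U)={2,3,5,8,9}: V {2,3,4,5,6,9}->{2,3,4,5,6}; Z {2,3,4,5,6,9}->{2,3,4,5,6}; U {2,3,5,8,9}->{5,8,9}
Constraint 2 (W < V) on D(W)={2,3,5,6,7,8} D(V)={2,3,4,5,6}: W {2,3,5,6,7,8}->{2,3,5}; V {2,3,4,5,6}->{3,4,5,6}
So after constraint 2: D(V) = {3,4,5,6}

Answer: {3,4,5,6}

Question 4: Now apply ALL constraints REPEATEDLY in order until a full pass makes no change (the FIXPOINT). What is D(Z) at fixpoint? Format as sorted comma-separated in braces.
pass 0 (initial): D(Z)={2,3,4,5,6,9}
pass 1: U {2,3,5,8,9}->{5}; V {2,3,4,5,6,9}->{3,4,5,6}; W {2,3,5,6,7,8}->{2,3,5}; Z {2,3,4,5,6,9}->{6}
pass 2: U {5}->{}; V {3,4,5,6}->{}; W {2,3,5}->{}; Z {6}->{}
pass 3: no change
Fixpoint after 3 passes: D(Z) = {}

Answer: {}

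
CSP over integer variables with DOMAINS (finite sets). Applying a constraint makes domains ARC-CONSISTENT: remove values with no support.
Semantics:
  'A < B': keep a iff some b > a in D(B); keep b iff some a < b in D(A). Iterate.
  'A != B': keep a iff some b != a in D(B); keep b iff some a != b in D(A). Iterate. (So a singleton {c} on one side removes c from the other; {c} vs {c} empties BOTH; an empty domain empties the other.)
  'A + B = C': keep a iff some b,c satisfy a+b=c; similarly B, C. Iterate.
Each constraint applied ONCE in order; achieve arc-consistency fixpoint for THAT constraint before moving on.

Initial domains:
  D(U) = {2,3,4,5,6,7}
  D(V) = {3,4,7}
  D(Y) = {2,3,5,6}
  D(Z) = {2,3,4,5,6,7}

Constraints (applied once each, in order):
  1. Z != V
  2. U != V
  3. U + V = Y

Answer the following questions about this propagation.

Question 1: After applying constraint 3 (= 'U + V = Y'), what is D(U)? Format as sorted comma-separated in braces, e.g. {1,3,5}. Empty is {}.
Answer: {2,3}

Derivation:
Constraint 1 (Z != V) on D(Z)={2,3,4,5,6,7} D(V)={3,4,7}: no change
Constraint 2 (U != V) on D(U)={2,3,4,5,6,7} D(V)={3,4,7}: no change
Constraint 3 (U + V = Y) on D(U)={2,3,4,5,6,7} D(V)={3,4,7} D(Y)={2,3,5,6}: U {2,3,4,5,6,7}->{2,3}; V {3,4,7}->{3,4}; Y {2,3,5,6}->{5,6}
So after constraint 3: D(U) = {2,3}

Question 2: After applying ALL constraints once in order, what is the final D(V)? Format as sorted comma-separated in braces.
Answer: {3,4}

Derivation:
Constraint 1 (Z != V) on D(Z)={2,3,4,5,6,7} D(V)={3,4,7}: no change
Constraint 2 (U != V) on D(U)={2,3,4,5,6,7} D(V)={3,4,7}: no change
Constraint 3 (U + V = Y) on D(U)={2,3,4,5,6,7} D(V)={3,4,7} D(Y)={2,3,5,6}: U {2,3,4,5,6,7}->{2,3}; V {3,4,7}->{3,4}; Y {2,3,5,6}->{5,6}
So after all 3 constraints: D(V) = {3,4}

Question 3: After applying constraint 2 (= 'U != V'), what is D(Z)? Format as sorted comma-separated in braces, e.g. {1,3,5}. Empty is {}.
Constraint 1 (Z != V) on D(Z)={2,3,4,5,6,7} D(V)={3,4,7}: no change
Constraint 2 (U != V) on D(U)={2,3,4,5,6,7} D(V)={3,4,7}: no change
So after constraint 2: D(Z) = {2,3,4,5,6,7}

Answer: {2,3,4,5,6,7}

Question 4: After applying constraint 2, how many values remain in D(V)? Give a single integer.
Answer: 3

Derivation:
Constraint 1 (Z != V) on D(Z)={2,3,4,5,6,7} D(V)={3,4,7}: no change
Constraint 2 (U != V) on D(U)={2,3,4,5,6,7} D(V)={3,4,7}: no change
So after constraint 2: D(V)={3,4,7}, size = 3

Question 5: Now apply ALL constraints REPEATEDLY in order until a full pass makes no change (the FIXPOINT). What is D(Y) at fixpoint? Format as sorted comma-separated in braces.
Answer: {5,6}

Derivation:
pass 0 (initial): D(Y)={2,3,5,6}
pass 1: U {2,3,4,5,6,7}->{2,3}; V {3,4,7}->{3,4}; Y {2,3,5,6}->{5,6}
pass 2: no change
Fixpoint after 2 passes: D(Y) = {5,6}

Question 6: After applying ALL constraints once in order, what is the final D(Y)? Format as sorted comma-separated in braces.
Constraint 1 (Z != V) on D(Z)={2,3,4,5,6,7} D(V)={3,4,7}: no change
Constraint 2 (U != V) on D(U)={2,3,4,5,6,7} D(V)={3,4,7}: no change
Constraint 3 (U + V = Y) on D(U)={2,3,4,5,6,7} D(V)={3,4,7} D(Y)={2,3,5,6}: U {2,3,4,5,6,7}->{2,3}; V {3,4,7}->{3,4}; Y {2,3,5,6}->{5,6}
So after all 3 constraints: D(Y) = {5,6}

Answer: {5,6}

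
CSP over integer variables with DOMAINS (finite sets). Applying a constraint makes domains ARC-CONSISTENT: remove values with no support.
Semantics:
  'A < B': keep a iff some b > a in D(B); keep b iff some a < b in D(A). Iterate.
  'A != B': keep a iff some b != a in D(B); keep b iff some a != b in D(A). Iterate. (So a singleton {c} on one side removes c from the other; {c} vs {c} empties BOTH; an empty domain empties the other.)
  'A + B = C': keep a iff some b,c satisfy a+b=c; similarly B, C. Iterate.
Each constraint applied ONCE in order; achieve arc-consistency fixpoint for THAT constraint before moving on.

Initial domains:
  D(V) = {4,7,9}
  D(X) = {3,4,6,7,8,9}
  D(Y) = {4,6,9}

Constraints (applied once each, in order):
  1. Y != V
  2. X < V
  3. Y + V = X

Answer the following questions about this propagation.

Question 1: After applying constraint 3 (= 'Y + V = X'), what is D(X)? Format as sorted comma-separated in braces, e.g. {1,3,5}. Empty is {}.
Answer: {8}

Derivation:
Constraint 1 (Y != V) on D(Y)={4,6,9} D(V)={4,7,9}: no change
Constraint 2 (X < V) on D(X)={3,4,6,7,8,9} D(V)={4,7,9}: X {3,4,6,7,8,9}->{3,4,6,7,8}
Constraint 3 (Y + V = X) on D(Y)={4,6,9} D(V)={4,7,9} D(X)={3,4,6,7,8}: Y {4,6,9}->{4}; V {4,7,9}->{4}; X {3,4,6,7,8}->{8}
So after constraint 3: D(X) = {8}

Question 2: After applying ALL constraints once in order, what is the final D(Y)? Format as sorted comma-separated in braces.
Constraint 1 (Y != V) on D(Y)={4,6,9} D(V)={4,7,9}: no change
Constraint 2 (X < V) on D(X)={3,4,6,7,8,9} D(V)={4,7,9}: X {3,4,6,7,8,9}->{3,4,6,7,8}
Constraint 3 (Y + V = X) on D(Y)={4,6,9} D(V)={4,7,9} D(X)={3,4,6,7,8}: Y {4,6,9}->{4}; V {4,7,9}->{4}; X {3,4,6,7,8}->{8}
So after all 3 constraints: D(Y) = {4}

Answer: {4}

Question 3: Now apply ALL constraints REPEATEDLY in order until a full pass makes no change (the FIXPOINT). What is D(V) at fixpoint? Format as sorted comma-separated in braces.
Answer: {}

Derivation:
pass 0 (initial): D(V)={4,7,9}
pass 1: V {4,7,9}->{4}; X {3,4,6,7,8,9}->{8}; Y {4,6,9}->{4}
pass 2: V {4}->{}; X {8}->{}; Y {4}->{}
pass 3: no change
Fixpoint after 3 passes: D(V) = {}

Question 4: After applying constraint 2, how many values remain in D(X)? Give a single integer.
Answer: 5

Derivation:
Constraint 1 (Y != V) on D(Y)={4,6,9} D(V)={4,7,9}: no change
Constraint 2 (X < V) on D(X)={3,4,6,7,8,9} D(V)={4,7,9}: X {3,4,6,7,8,9}->{3,4,6,7,8}
So after constraint 2: D(X)={3,4,6,7,8}, size = 5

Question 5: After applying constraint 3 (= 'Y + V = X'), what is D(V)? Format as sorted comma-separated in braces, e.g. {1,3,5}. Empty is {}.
Constraint 1 (Y != V) on D(Y)={4,6,9} D(V)={4,7,9}: no change
Constraint 2 (X < V) on D(X)={3,4,6,7,8,9} D(V)={4,7,9}: X {3,4,6,7,8,9}->{3,4,6,7,8}
Constraint 3 (Y + V = X) on D(Y)={4,6,9} D(V)={4,7,9} D(X)={3,4,6,7,8}: Y {4,6,9}->{4}; V {4,7,9}->{4}; X {3,4,6,7,8}->{8}
So after constraint 3: D(V) = {4}

Answer: {4}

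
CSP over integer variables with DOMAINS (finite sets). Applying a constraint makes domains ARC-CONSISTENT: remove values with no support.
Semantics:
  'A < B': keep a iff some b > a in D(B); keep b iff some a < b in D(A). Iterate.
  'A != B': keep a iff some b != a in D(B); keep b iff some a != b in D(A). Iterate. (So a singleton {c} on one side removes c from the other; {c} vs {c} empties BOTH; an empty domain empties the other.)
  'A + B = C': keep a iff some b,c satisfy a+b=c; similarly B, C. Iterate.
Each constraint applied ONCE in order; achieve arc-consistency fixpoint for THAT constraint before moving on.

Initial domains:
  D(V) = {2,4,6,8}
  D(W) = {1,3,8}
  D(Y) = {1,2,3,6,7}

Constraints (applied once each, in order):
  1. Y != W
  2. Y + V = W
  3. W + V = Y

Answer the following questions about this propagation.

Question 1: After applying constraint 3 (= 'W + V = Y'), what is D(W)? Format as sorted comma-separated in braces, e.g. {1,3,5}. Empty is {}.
Constraint 1 (Y != W) on D(Y)={1,2,3,6,7} D(W)={1,3,8}: no change
Constraint 2 (Y + V = W) on D(Y)={1,2,3,6,7} D(V)={2,4,6,8} D(W)={1,3,8}: Y {1,2,3,6,7}->{1,2,6}; V {2,4,6,8}->{2,6}; W {1,3,8}->{3,8}
Constraint 3 (W + V = Y) on D(W)={3,8} D(V)={2,6} D(Y)={1,2,6}: W {3,8}->{}; V {2,6}->{}; Y {1,2,6}->{}
So after constraint 3: D(W) = {}

Answer: {}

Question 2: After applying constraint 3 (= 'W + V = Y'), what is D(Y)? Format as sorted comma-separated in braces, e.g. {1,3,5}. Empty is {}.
Constraint 1 (Y != W) on D(Y)={1,2,3,6,7} D(W)={1,3,8}: no change
Constraint 2 (Y + V = W) on D(Y)={1,2,3,6,7} D(V)={2,4,6,8} D(W)={1,3,8}: Y {1,2,3,6,7}->{1,2,6}; V {2,4,6,8}->{2,6}; W {1,3,8}->{3,8}
Constraint 3 (W + V = Y) on D(W)={3,8} D(V)={2,6} D(Y)={1,2,6}: W {3,8}->{}; V {2,6}->{}; Y {1,2,6}->{}
So after constraint 3: D(Y) = {}

Answer: {}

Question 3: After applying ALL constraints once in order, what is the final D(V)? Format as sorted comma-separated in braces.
Constraint 1 (Y != W) on D(Y)={1,2,3,6,7} D(W)={1,3,8}: no change
Constraint 2 (Y + V = W) on D(Y)={1,2,3,6,7} D(V)={2,4,6,8} D(W)={1,3,8}: Y {1,2,3,6,7}->{1,2,6}; V {2,4,6,8}->{2,6}; W {1,3,8}->{3,8}
Constraint 3 (W + V = Y) on D(W)={3,8} D(V)={2,6} D(Y)={1,2,6}: W {3,8}->{}; V {2,6}->{}; Y {1,2,6}->{}
So after all 3 constraints: D(V) = {}

Answer: {}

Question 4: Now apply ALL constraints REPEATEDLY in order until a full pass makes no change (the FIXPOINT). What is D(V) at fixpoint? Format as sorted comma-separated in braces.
pass 0 (initial): D(V)={2,4,6,8}
pass 1: V {2,4,6,8}->{}; W {1,3,8}->{}; Y {1,2,3,6,7}->{}
pass 2: no change
Fixpoint after 2 passes: D(V) = {}

Answer: {}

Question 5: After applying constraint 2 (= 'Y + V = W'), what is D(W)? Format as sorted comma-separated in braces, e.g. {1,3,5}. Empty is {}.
Answer: {3,8}

Derivation:
Constraint 1 (Y != W) on D(Y)={1,2,3,6,7} D(W)={1,3,8}: no change
Constraint 2 (Y + V = W) on D(Y)={1,2,3,6,7} D(V)={2,4,6,8} D(W)={1,3,8}: Y {1,2,3,6,7}->{1,2,6}; V {2,4,6,8}->{2,6}; W {1,3,8}->{3,8}
So after constraint 2: D(W) = {3,8}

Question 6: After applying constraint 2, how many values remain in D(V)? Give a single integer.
Constraint 1 (Y != W) on D(Y)={1,2,3,6,7} D(W)={1,3,8}: no change
Constraint 2 (Y + V = W) on D(Y)={1,2,3,6,7} D(V)={2,4,6,8} D(W)={1,3,8}: Y {1,2,3,6,7}->{1,2,6}; V {2,4,6,8}->{2,6}; W {1,3,8}->{3,8}
So after constraint 2: D(V)={2,6}, size = 2

Answer: 2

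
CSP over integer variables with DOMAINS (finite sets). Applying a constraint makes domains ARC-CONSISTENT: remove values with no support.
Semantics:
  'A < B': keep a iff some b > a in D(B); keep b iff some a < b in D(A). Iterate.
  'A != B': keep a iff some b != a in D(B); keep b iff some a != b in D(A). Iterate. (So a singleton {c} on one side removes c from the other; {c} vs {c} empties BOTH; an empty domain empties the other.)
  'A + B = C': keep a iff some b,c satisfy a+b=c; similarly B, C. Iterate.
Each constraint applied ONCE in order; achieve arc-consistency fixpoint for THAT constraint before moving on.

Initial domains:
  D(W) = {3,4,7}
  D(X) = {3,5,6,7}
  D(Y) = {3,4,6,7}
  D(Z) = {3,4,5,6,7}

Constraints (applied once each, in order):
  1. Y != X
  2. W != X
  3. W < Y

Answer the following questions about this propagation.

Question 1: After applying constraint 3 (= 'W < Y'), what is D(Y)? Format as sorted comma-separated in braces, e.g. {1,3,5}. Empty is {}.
Answer: {4,6,7}

Derivation:
Constraint 1 (Y != X) on D(Y)={3,4,6,7} D(X)={3,5,6,7}: no change
Constraint 2 (W != X) on D(W)={3,4,7} D(X)={3,5,6,7}: no change
Constraint 3 (W < Y) on D(W)={3,4,7} D(Y)={3,4,6,7}: W {3,4,7}->{3,4}; Y {3,4,6,7}->{4,6,7}
So after constraint 3: D(Y) = {4,6,7}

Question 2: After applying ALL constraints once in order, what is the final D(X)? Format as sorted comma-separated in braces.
Constraint 1 (Y != X) on D(Y)={3,4,6,7} D(X)={3,5,6,7}: no change
Constraint 2 (W != X) on D(W)={3,4,7} D(X)={3,5,6,7}: no change
Constraint 3 (W < Y) on D(W)={3,4,7} D(Y)={3,4,6,7}: W {3,4,7}->{3,4}; Y {3,4,6,7}->{4,6,7}
So after all 3 constraints: D(X) = {3,5,6,7}

Answer: {3,5,6,7}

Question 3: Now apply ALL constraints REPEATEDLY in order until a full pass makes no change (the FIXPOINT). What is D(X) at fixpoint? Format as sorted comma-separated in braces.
pass 0 (initial): D(X)={3,5,6,7}
pass 1: W {3,4,7}->{3,4}; Y {3,4,6,7}->{4,6,7}
pass 2: no change
Fixpoint after 2 passes: D(X) = {3,5,6,7}

Answer: {3,5,6,7}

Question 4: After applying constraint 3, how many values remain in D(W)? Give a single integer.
Constraint 1 (Y != X) on D(Y)={3,4,6,7} D(X)={3,5,6,7}: no change
Constraint 2 (W != X) on D(W)={3,4,7} D(X)={3,5,6,7}: no change
Constraint 3 (W < Y) on D(W)={3,4,7} D(Y)={3,4,6,7}: W {3,4,7}->{3,4}; Y {3,4,6,7}->{4,6,7}
So after constraint 3: D(W)={3,4}, size = 2

Answer: 2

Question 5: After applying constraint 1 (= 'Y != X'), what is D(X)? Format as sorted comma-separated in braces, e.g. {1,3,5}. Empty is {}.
Constraint 1 (Y != X) on D(Y)={3,4,6,7} D(X)={3,5,6,7}: no change
So after constraint 1: D(X) = {3,5,6,7}

Answer: {3,5,6,7}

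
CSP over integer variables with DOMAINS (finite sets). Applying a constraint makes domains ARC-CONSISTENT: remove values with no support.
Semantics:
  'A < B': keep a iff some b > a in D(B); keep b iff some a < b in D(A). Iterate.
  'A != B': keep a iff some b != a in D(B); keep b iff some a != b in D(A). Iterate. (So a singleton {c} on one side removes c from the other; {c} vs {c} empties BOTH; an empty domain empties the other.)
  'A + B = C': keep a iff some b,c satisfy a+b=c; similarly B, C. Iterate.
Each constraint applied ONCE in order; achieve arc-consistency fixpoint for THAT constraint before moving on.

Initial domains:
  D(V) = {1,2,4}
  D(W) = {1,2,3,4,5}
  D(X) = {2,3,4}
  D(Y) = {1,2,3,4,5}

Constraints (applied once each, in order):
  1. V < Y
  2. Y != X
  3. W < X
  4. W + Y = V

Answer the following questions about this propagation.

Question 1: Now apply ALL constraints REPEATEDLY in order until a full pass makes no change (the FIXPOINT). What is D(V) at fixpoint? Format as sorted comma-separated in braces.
Answer: {}

Derivation:
pass 0 (initial): D(V)={1,2,4}
pass 1: V {1,2,4}->{4}; W {1,2,3,4,5}->{1,2}; Y {1,2,3,4,5}->{2,3}
pass 2: V {4}->{}; W {1,2}->{}; X {2,3,4}->{}; Y {2,3}->{}
pass 3: no change
Fixpoint after 3 passes: D(V) = {}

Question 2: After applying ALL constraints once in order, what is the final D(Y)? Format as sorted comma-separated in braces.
Answer: {2,3}

Derivation:
Constraint 1 (V < Y) on D(V)={1,2,4} D(Y)={1,2,3,4,5}: Y {1,2,3,4,5}->{2,3,4,5}
Constraint 2 (Y != X) on D(Y)={2,3,4,5} D(X)={2,3,4}: no change
Constraint 3 (W < X) on D(W)={1,2,3,4,5} D(X)={2,3,4}: W {1,2,3,4,5}->{1,2,3}
Constraint 4 (W + Y = V) on D(W)={1,2,3} D(Y)={2,3,4,5} D(V)={1,2,4}: W {1,2,3}->{1,2}; Y {2,3,4,5}->{2,3}; V {1,2,4}->{4}
So after all 4 constraints: D(Y) = {2,3}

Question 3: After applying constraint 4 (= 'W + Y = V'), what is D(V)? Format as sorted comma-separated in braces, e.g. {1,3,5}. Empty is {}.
Answer: {4}

Derivation:
Constraint 1 (V < Y) on D(V)={1,2,4} D(Y)={1,2,3,4,5}: Y {1,2,3,4,5}->{2,3,4,5}
Constraint 2 (Y != X) on D(Y)={2,3,4,5} D(X)={2,3,4}: no change
Constraint 3 (W < X) on D(W)={1,2,3,4,5} D(X)={2,3,4}: W {1,2,3,4,5}->{1,2,3}
Constraint 4 (W + Y = V) on D(W)={1,2,3} D(Y)={2,3,4,5} D(V)={1,2,4}: W {1,2,3}->{1,2}; Y {2,3,4,5}->{2,3}; V {1,2,4}->{4}
So after constraint 4: D(V) = {4}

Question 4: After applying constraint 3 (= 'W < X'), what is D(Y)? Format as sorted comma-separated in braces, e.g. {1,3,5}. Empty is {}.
Constraint 1 (V < Y) on D(V)={1,2,4} D(Y)={1,2,3,4,5}: Y {1,2,3,4,5}->{2,3,4,5}
Constraint 2 (Y != X) on D(Y)={2,3,4,5} D(X)={2,3,4}: no change
Constraint 3 (W < X) on D(W)={1,2,3,4,5} D(X)={2,3,4}: W {1,2,3,4,5}->{1,2,3}
So after constraint 3: D(Y) = {2,3,4,5}

Answer: {2,3,4,5}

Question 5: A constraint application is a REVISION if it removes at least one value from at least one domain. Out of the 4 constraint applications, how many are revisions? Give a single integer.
Constraint 1 (V < Y) on D(V)={1,2,4} D(Y)={1,2,3,4,5}: Y {1,2,3,4,5}->{2,3,4,5} => REVISION
Constraint 2 (Y != X) on D(Y)={2,3,4,5} D(X)={2,3,4}: no change => not a revision
Constraint 3 (W < X) on D(W)={1,2,3,4,5} D(X)={2,3,4}: W {1,2,3,4,5}->{1,2,3} => REVISION
Constraint 4 (W + Y = V) on D(W)={1,2,3} D(Y)={2,3,4,5} D(V)={1,2,4}: W {1,2,3}->{1,2}; Y {2,3,4,5}->{2,3}; V {1,2,4}->{4} => REVISION
Total revisions = 3

Answer: 3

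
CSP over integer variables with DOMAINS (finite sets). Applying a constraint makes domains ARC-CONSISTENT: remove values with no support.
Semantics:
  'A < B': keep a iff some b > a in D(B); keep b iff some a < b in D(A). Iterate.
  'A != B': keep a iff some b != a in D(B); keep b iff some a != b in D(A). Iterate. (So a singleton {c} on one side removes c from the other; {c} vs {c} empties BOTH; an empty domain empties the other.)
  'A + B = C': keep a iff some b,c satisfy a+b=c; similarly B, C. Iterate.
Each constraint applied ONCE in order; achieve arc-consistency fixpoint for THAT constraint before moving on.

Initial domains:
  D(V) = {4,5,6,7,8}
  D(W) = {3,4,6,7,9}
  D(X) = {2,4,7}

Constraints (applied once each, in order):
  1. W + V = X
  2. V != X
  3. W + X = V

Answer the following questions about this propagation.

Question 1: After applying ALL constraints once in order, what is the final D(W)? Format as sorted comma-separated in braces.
Constraint 1 (W + V = X) on D(W)={3,4,6,7,9} D(V)={4,5,6,7,8} D(X)={2,4,7}: W {3,4,6,7,9}->{3}; V {4,5,6,7,8}->{4}; X {2,4,7}->{7}
Constraint 2 (V != X) on D(V)={4} D(X)={7}: no change
Constraint 3 (W + X = V) on D(W)={3} D(X)={7} D(V)={4}: W {3}->{}; X {7}->{}; V {4}->{}
So after all 3 constraints: D(W) = {}

Answer: {}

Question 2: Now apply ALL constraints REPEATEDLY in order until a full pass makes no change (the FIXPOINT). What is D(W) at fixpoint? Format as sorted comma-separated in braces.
pass 0 (initial): D(W)={3,4,6,7,9}
pass 1: V {4,5,6,7,8}->{}; W {3,4,6,7,9}->{}; X {2,4,7}->{}
pass 2: no change
Fixpoint after 2 passes: D(W) = {}

Answer: {}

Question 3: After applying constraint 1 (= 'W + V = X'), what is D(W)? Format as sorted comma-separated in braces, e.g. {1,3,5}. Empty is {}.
Answer: {3}

Derivation:
Constraint 1 (W + V = X) on D(W)={3,4,6,7,9} D(V)={4,5,6,7,8} D(X)={2,4,7}: W {3,4,6,7,9}->{3}; V {4,5,6,7,8}->{4}; X {2,4,7}->{7}
So after constraint 1: D(W) = {3}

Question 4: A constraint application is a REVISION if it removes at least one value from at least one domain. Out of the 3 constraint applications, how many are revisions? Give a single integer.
Answer: 2

Derivation:
Constraint 1 (W + V = X) on D(W)={3,4,6,7,9} D(V)={4,5,6,7,8} D(X)={2,4,7}: W {3,4,6,7,9}->{3}; V {4,5,6,7,8}->{4}; X {2,4,7}->{7} => REVISION
Constraint 2 (V != X) on D(V)={4} D(X)={7}: no change => not a revision
Constraint 3 (W + X = V) on D(W)={3} D(X)={7} D(V)={4}: W {3}->{}; X {7}->{}; V {4}->{} => REVISION
Total revisions = 2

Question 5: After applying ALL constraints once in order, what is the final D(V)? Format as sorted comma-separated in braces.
Answer: {}

Derivation:
Constraint 1 (W + V = X) on D(W)={3,4,6,7,9} D(V)={4,5,6,7,8} D(X)={2,4,7}: W {3,4,6,7,9}->{3}; V {4,5,6,7,8}->{4}; X {2,4,7}->{7}
Constraint 2 (V != X) on D(V)={4} D(X)={7}: no change
Constraint 3 (W + X = V) on D(W)={3} D(X)={7} D(V)={4}: W {3}->{}; X {7}->{}; V {4}->{}
So after all 3 constraints: D(V) = {}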